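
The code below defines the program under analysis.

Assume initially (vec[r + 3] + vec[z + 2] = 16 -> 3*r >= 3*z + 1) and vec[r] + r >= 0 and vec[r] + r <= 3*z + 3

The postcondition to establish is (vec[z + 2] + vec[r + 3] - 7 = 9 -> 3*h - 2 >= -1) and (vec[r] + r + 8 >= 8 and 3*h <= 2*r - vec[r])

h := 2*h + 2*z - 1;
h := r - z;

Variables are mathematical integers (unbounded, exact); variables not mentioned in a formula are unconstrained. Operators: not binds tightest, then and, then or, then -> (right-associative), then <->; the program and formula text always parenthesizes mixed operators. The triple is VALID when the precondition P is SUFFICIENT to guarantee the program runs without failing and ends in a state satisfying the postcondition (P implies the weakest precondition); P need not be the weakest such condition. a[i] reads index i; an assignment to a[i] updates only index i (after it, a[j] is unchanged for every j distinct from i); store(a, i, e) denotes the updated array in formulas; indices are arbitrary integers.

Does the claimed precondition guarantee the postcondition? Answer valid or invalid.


Working backward. After the program, the postcondition (vec[z + 2] + vec[r + 3] - 7 = 9 -> 3*h - 2 >= -1) and (vec[r] + r + 8 >= 8 and 3*h <= 2*r - vec[r]) must hold; in canonical form it is (vec[r + 3] + vec[z + 2] = 16 -> 3*h >= 1) and vec[r] + r >= 0 and vec[r] + 3*h <= 2*r.
Before h := r - z: (vec[r + 3] + vec[z + 2] = 16 -> 3*r >= 3*z + 1) and vec[r] + r >= 0 and vec[r] + r <= 3*z
Before h := 2*h + 2*z - 1: (vec[r + 3] + vec[z + 2] = 16 -> 3*r >= 3*z + 1) and vec[r] + r >= 0 and vec[r] + r <= 3*z
The weakest precondition is (vec[r + 3] + vec[z + 2] = 16 -> 3*r >= 3*z + 1) and vec[r] + r >= 0 and vec[r] + r <= 3*z.
Check whether (vec[r + 3] + vec[z + 2] = 16 -> 3*r >= 3*z + 1) and vec[r] + r >= 0 and vec[r] + r <= 3*z + 3 implies it.
Countermodel: at the initial state r = 1, vec = {[1] = 46563, [4] = 0, [15523] = -7040, elsewhere -7040}, z = 15521, the precondition holds but the weakest precondition fails.
Answer: invalid


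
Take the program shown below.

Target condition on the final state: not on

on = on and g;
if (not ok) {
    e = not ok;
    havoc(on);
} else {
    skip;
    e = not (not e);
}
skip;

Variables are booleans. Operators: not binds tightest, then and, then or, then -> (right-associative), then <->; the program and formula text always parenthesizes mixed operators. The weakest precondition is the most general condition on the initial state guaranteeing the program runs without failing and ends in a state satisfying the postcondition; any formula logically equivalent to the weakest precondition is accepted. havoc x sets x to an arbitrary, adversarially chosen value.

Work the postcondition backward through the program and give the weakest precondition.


Working backward. After the program, not on must hold.
Before skip: not on
Then branch requires false; else branch requires not on.
Before the if: ok and (ok -> (not on))
Before on := on and g: ok and (ok -> (not (on and g)))
Answer: WP = ok and (ok -> (not (on and g)))


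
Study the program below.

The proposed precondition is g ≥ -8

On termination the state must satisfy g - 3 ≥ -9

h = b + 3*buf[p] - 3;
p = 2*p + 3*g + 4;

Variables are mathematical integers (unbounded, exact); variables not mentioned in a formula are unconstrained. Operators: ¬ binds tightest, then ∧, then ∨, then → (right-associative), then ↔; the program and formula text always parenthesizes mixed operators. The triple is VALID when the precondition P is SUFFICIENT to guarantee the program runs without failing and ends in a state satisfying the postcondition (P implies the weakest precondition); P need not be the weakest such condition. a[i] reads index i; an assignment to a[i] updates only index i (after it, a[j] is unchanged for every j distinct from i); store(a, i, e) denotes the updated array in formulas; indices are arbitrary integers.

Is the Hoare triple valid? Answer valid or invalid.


Working backward. After the program, the postcondition g - 3 ≥ -9 must hold; in canonical form it is g ≥ -6.
Before p := 2*p + 3*g + 4: g ≥ -6
Before h := b + 3*buf[p] - 3: g ≥ -6
The weakest precondition is g ≥ -6.
Check whether g ≥ -8 implies it.
Countermodel: at the initial state g = -8, the precondition holds but the weakest precondition fails.
Answer: invalid


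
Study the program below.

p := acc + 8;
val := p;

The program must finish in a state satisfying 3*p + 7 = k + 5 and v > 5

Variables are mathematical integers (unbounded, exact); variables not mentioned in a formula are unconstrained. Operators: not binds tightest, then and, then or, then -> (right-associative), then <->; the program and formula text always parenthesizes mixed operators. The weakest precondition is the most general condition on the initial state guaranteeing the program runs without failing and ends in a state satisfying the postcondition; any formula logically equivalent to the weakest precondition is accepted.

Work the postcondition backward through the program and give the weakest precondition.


Working backward. After the program, the postcondition 3*p + 7 = k + 5 and v > 5 must hold; in canonical form it is 3*p = k - 2 and v > 5.
Before val := p: 3*p = k - 2 and v > 5
Before p := acc + 8: 3*acc = k - 26 and v > 5
Answer: WP = 3*acc = k - 26 and v > 5


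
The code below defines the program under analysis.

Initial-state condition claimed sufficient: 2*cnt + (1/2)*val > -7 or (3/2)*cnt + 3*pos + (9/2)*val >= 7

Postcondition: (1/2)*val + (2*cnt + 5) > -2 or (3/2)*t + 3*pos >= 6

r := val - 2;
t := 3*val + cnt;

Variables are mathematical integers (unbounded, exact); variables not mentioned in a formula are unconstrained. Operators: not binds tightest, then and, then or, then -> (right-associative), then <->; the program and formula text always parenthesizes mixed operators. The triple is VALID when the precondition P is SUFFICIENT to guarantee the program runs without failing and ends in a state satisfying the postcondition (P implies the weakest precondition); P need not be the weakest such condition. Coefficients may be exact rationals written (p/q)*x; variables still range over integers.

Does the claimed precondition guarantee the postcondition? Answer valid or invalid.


Working backward. After the program, the postcondition (1/2)*val + (2*cnt + 5) > -2 or (3/2)*t + 3*pos >= 6 must hold; in canonical form it is 2*cnt + (1/2)*val > -7 or 3*pos + (3/2)*t >= 6.
Before t := 3*val + cnt: 2*cnt + (1/2)*val > -7 or (3/2)*cnt + 3*pos + (9/2)*val >= 6
Before r := val - 2: 2*cnt + (1/2)*val > -7 or (3/2)*cnt + 3*pos + (9/2)*val >= 6
The weakest precondition is 2*cnt + (1/2)*val > -7 or (3/2)*cnt + 3*pos + (9/2)*val >= 6.
Check whether 2*cnt + (1/2)*val > -7 or (3/2)*cnt + 3*pos + (9/2)*val >= 7 implies it.
Every state satisfying the precondition satisfies the weakest precondition: the implication holds.
Answer: valid


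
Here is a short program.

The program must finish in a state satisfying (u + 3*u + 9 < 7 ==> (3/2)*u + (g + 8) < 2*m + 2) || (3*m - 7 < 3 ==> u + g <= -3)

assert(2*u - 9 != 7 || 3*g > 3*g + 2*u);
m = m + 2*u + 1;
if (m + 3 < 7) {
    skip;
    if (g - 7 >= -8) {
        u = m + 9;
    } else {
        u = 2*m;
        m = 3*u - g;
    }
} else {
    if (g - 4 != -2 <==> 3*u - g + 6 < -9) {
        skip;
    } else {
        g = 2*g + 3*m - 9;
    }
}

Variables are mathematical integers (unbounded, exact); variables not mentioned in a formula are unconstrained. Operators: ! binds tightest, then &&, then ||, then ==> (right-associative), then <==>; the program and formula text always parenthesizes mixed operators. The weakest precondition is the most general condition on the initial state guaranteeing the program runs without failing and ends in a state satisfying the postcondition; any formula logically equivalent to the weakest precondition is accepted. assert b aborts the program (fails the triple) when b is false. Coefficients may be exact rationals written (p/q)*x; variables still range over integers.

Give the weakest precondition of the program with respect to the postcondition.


Working backward. After the program, the postcondition (u + 3*u + 9 < 7 ==> (3/2)*u + (g + 8) < 2*m + 2) || (3*m - 7 < 3 ==> u + g <= -3) must hold; in canonical form it is (4*u < -2 ==> g + (3/2)*u < 2*m - 6) || (3*m < 10 ==> g + u <= -3).
Then branch requires (g >= -1 ==> ((4*m < -38 ==> g < (1/2)*m - 39/2) || (3*m < 10 ==> g + m <= -12))) && ((!(g >= -1)) ==> ((8*m < -2 ==> 3*g < 9*m - 6) || (18*m < 3*g + 10 ==> g + 2*m <= -3))); else branch requires ((g != 2 <==> 3*u < g - 15) ==> ((4*u < -2 ==> g + (3/2)*u < 2*m - 6) || (3*m < 10 ==> g + u <= -3))) && ((!(g != 2 <==> 3*u < g - 15)) ==> ((4*u < -2 ==> 2*g + m + (3/2)*u < 3) || (3*m < 10 ==> 2*g + 3*m + u <= 6))).
Before the if: (m < 4 ==> ((g >= -1 ==> ((4*m < -38 ==> g < (1/2)*m - 39/2) || (3*m < 10 ==> g + m <= -12))) && ((!(g >= -1)) ==> ((8*m < -2 ==> 3*g < 9*m - 6) || (18*m < 3*g + 10 ==> g + 2*m <= -3))))) && ((!(m < 4)) ==> (((g != 2 <==> 3*u < g - 15) ==> ((4*u < -2 ==> g + (3/2)*u < 2*m - 6) || (3*m < 10 ==> g + u <= -3))) && ((!(g != 2 <==> 3*u < g - 15)) ==> ((4*u < -2 ==> 2*g + m + (3/2)*u < 3) || (3*m < 10 ==> 2*g + 3*m + u <= 6)))))
Before m := m + 2*u + 1: (m + 2*u < 3 ==> ((g >= -1 ==> ((4*m + 8*u < -42 ==> g < (1/2)*m + u - 19) || (3*m + 6*u < 7 ==> g + m + 2*u <= -13))) && ((!(g >= -1)) ==> ((8*m + 16*u < -10 ==> 3*g < 9*m + 18*u + 3) || (18*m + 36*u < 3*g - 8 ==> g + 2*m + 4*u <= -5))))) && ((!(m + 2*u < 3)) ==> (((g != 2 <==> 3*u < g - 15) ==> ((4*u < -2 ==> g < 2*m + (5/2)*u - 4) || (3*m + 6*u < 7 ==> g + u <= -3))) && ((!(g != 2 <==> 3*u < g - 15)) ==> ((4*u < -2 ==> 2*g + m + (7/2)*u < 2) || (3*m + 6*u < 7 ==> 2*g + 3*m + 7*u <= 3)))))
Before assert 2*u - 9 != 7 || 3*g > 3*g + 2*u: (2*u != 16 || 2*u < 0) && (m + 2*u < 3 ==> ((g >= -1 ==> ((4*m + 8*u < -42 ==> g < (1/2)*m + u - 19) || (3*m + 6*u < 7 ==> g + m + 2*u <= -13))) && ((!(g >= -1)) ==> ((8*m + 16*u < -10 ==> 3*g < 9*m + 18*u + 3) || (18*m + 36*u < 3*g - 8 ==> g + 2*m + 4*u <= -5))))) && ((!(m + 2*u < 3)) ==> (((g != 2 <==> 3*u < g - 15) ==> ((4*u < -2 ==> g < 2*m + (5/2)*u - 4) || (3*m + 6*u < 7 ==> g + u <= -3))) && ((!(g != 2 <==> 3*u < g - 15)) ==> ((4*u < -2 ==> 2*g + m + (7/2)*u < 2) || (3*m + 6*u < 7 ==> 2*g + 3*m + 7*u <= 3)))))
Answer: WP = (2*u != 16 || 2*u < 0) && (m + 2*u < 3 ==> ((g >= -1 ==> ((4*m + 8*u < -42 ==> g < (1/2)*m + u - 19) || (3*m + 6*u < 7 ==> g + m + 2*u <= -13))) && ((!(g >= -1)) ==> ((8*m + 16*u < -10 ==> 3*g < 9*m + 18*u + 3) || (18*m + 36*u < 3*g - 8 ==> g + 2*m + 4*u <= -5))))) && ((!(m + 2*u < 3)) ==> (((g != 2 <==> 3*u < g - 15) ==> ((4*u < -2 ==> g < 2*m + (5/2)*u - 4) || (3*m + 6*u < 7 ==> g + u <= -3))) && ((!(g != 2 <==> 3*u < g - 15)) ==> ((4*u < -2 ==> 2*g + m + (7/2)*u < 2) || (3*m + 6*u < 7 ==> 2*g + 3*m + 7*u <= 3)))))


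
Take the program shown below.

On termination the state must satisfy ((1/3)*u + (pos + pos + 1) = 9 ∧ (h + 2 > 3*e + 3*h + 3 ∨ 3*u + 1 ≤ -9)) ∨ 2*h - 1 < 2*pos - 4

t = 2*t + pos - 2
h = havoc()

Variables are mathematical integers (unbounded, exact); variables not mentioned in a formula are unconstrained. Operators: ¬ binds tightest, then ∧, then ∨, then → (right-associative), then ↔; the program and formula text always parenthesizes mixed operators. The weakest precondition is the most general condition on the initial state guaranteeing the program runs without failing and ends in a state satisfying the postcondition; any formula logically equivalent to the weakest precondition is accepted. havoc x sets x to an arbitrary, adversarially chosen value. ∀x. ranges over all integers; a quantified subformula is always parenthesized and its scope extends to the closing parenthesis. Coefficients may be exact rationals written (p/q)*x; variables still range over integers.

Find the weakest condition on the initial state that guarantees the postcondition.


Working backward. After the program, the postcondition ((1/3)*u + (pos + pos + 1) = 9 ∧ (h + 2 > 3*e + 3*h + 3 ∨ 3*u + 1 ≤ -9)) ∨ 2*h - 1 < 2*pos - 4 must hold; in canonical form it is (2*pos + (1/3)*u = 8 ∧ (3*e + 2*h < -1 ∨ 3*u ≤ -10)) ∨ 2*h < 2*pos - 3.
Before havoc h: ∀h_1. ((2*pos + (1/3)*u = 8 ∧ (3*e + 2*h_1 < -1 ∨ 3*u ≤ -10)) ∨ 2*h_1 < 2*pos - 3)
Before t := 2*t + pos - 2: ∀h_1. ((2*pos + (1/3)*u = 8 ∧ (3*e + 2*h_1 < -1 ∨ 3*u ≤ -10)) ∨ 2*h_1 < 2*pos - 3)
Answer: WP = ∀h_1. ((2*pos + (1/3)*u = 8 ∧ (3*e + 2*h_1 < -1 ∨ 3*u ≤ -10)) ∨ 2*h_1 < 2*pos - 3)


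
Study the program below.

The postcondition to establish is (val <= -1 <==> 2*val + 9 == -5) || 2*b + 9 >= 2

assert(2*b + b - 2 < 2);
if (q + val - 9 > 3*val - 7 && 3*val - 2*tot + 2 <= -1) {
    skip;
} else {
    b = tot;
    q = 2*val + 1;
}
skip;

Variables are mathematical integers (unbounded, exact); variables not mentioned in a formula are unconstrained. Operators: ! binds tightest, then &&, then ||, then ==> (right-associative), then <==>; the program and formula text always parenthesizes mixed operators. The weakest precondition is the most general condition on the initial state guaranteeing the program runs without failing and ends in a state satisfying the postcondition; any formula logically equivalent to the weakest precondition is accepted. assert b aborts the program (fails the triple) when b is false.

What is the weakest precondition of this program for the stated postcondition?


Working backward. After the program, the postcondition (val <= -1 <==> 2*val + 9 == -5) || 2*b + 9 >= 2 must hold; in canonical form it is (val <= -1 <==> 2*val == -14) || 2*b >= -7.
Before skip: (val <= -1 <==> 2*val == -14) || 2*b >= -7
Then branch requires (val <= -1 <==> 2*val == -14) || 2*b >= -7; else branch requires (val <= -1 <==> 2*val == -14) || 2*tot >= -7.
Before the if: ((q > 2*val + 2 && 3*val <= 2*tot - 3) ==> ((val <= -1 <==> 2*val == -14) || 2*b >= -7)) && ((!(q > 2*val + 2 && 3*val <= 2*tot - 3)) ==> ((val <= -1 <==> 2*val == -14) || 2*tot >= -7))
Before assert 2*b + b - 2 < 2: 3*b < 4 && ((q > 2*val + 2 && 3*val <= 2*tot - 3) ==> ((val <= -1 <==> 2*val == -14) || 2*b >= -7)) && ((!(q > 2*val + 2 && 3*val <= 2*tot - 3)) ==> ((val <= -1 <==> 2*val == -14) || 2*tot >= -7))
Answer: WP = 3*b < 4 && ((q > 2*val + 2 && 3*val <= 2*tot - 3) ==> ((val <= -1 <==> 2*val == -14) || 2*b >= -7)) && ((!(q > 2*val + 2 && 3*val <= 2*tot - 3)) ==> ((val <= -1 <==> 2*val == -14) || 2*tot >= -7))


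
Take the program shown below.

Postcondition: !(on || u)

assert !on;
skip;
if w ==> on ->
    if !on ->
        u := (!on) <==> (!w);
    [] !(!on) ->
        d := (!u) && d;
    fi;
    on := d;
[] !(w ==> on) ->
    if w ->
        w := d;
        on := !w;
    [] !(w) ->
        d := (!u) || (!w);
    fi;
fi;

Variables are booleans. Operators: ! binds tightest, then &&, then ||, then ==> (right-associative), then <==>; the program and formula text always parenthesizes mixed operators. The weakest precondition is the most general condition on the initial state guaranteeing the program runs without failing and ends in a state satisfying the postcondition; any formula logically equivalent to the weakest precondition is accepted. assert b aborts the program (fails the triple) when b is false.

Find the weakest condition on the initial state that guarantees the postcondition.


Working backward. After the program, !(on || u) must hold.
Then branch requires ((!on) ==> (!(d || ((!on) <==> (!w))))) && (on ==> (!(((!u) && d) || u))); else branch requires (w ==> (!((!d) || u))) && ((!w) ==> (!(on || u))).
Before the if: ((w ==> on) ==> (((!on) ==> (!(d || ((!on) <==> (!w))))) && (on ==> (!(((!u) && d) || u))))) && ((!(w ==> on)) ==> ((w ==> (!((!d) || u))) && ((!w) ==> (!(on || u)))))
Before skip: ((w ==> on) ==> (((!on) ==> (!(d || ((!on) <==> (!w))))) && (on ==> (!(((!u) && d) || u))))) && ((!(w ==> on)) ==> ((w ==> (!((!d) || u))) && ((!w) ==> (!(on || u)))))
Before assert !on: (!on) && ((w ==> on) ==> (((!on) ==> (!(d || ((!on) <==> (!w))))) && (on ==> (!(((!u) && d) || u))))) && ((!(w ==> on)) ==> ((w ==> (!((!d) || u))) && ((!w) ==> (!(on || u)))))
Answer: WP = (!on) && ((w ==> on) ==> (((!on) ==> (!(d || ((!on) <==> (!w))))) && (on ==> (!(((!u) && d) || u))))) && ((!(w ==> on)) ==> ((w ==> (!((!d) || u))) && ((!w) ==> (!(on || u)))))


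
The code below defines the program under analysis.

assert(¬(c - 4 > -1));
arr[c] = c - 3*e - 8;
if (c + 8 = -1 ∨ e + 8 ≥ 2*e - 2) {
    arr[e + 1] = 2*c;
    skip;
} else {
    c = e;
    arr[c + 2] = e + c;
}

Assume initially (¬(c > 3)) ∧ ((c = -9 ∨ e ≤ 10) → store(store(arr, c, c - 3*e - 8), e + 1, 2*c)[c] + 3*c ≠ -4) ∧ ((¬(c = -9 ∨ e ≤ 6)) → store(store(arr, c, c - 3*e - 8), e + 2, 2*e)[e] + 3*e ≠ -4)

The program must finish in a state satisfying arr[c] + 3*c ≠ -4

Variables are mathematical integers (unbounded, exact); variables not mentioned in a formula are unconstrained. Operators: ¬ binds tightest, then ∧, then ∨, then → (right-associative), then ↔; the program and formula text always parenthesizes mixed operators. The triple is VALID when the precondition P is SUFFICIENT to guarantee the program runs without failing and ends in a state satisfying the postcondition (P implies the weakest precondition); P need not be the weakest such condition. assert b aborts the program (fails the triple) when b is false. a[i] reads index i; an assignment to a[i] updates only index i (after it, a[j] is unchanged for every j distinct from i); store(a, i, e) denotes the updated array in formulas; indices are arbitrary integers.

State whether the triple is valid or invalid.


Working backward. After the program, arr[c] + 3*c ≠ -4 must hold.
Then branch requires store(arr, e + 1, 2*c)[c] + 3*c ≠ -4; else branch requires store(arr, e + 2, 2*e)[e] + 3*e ≠ -4.
Before the if: ((c = -9 ∨ e ≤ 10) → store(arr, e + 1, 2*c)[c] + 3*c ≠ -4) ∧ ((¬(c = -9 ∨ e ≤ 10)) → store(arr, e + 2, 2*e)[e] + 3*e ≠ -4)
Before arr[c] := c - 3*e - 8: ((c = -9 ∨ e ≤ 10) → store(store(arr, c, c - 3*e - 8), e + 1, 2*c)[c] + 3*c ≠ -4) ∧ ((¬(c = -9 ∨ e ≤ 10)) → store(store(arr, c, c - 3*e - 8), e + 2, 2*e)[e] + 3*e ≠ -4)
Before assert ¬(c - 4 > -1): (¬(c > 3)) ∧ ((c = -9 ∨ e ≤ 10) → store(store(arr, c, c - 3*e - 8), e + 1, 2*c)[c] + 3*c ≠ -4) ∧ ((¬(c = -9 ∨ e ≤ 10)) → store(store(arr, c, c - 3*e - 8), e + 2, 2*e)[e] + 3*e ≠ -4)
The weakest precondition is (¬(c > 3)) ∧ ((c = -9 ∨ e ≤ 10) → store(store(arr, c, c - 3*e - 8), e + 1, 2*c)[c] + 3*c ≠ -4) ∧ ((¬(c = -9 ∨ e ≤ 10)) → store(store(arr, c, c - 3*e - 8), e + 2, 2*e)[e] + 3*e ≠ -4).
Check whether (¬(c > 3)) ∧ ((c = -9 ∨ e ≤ 10) → store(store(arr, c, c - 3*e - 8), e + 1, 2*c)[c] + 3*c ≠ -4) ∧ ((¬(c = -9 ∨ e ≤ 6)) → store(store(arr, c, c - 3*e - 8), e + 2, 2*e)[e] + 3*e ≠ -4) implies it.
Every state satisfying the precondition satisfies the weakest precondition: the implication holds.
Answer: valid


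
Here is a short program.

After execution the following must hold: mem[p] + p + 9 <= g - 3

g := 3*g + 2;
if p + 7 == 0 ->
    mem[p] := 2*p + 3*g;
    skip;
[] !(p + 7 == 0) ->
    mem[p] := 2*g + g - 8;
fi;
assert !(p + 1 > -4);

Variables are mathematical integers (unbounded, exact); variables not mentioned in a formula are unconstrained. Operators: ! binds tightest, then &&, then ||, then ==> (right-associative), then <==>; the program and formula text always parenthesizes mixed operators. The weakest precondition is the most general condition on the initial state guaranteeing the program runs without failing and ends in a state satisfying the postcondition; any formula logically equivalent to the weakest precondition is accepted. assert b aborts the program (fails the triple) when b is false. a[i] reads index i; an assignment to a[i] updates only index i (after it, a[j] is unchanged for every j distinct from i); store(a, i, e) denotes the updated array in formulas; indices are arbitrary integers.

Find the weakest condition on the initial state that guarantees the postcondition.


Working backward. After the program, the postcondition mem[p] + p + 9 <= g - 3 must hold; in canonical form it is mem[p] + p <= g - 12.
Before assert !(p + 1 > -4): (!(p > -5)) && mem[p] + p <= g - 12
Then branch requires (!(p > -5)) && store(mem, p, 3*g + 2*p)[p] + p <= g - 12; else branch requires (!(p > -5)) && store(mem, p, 3*g - 8)[p] + p <= g - 12.
Before the if: (p == -7 ==> ((!(p > -5)) && store(mem, p, 3*g + 2*p)[p] + p <= g - 12)) && ((!(p == -7)) ==> ((!(p > -5)) && store(mem, p, 3*g - 8)[p] + p <= g - 12))
Before g := 3*g + 2: (p == -7 ==> ((!(p > -5)) && store(mem, p, 9*g + 2*p + 6)[p] + p <= 3*g - 10)) && ((!(p == -7)) ==> ((!(p > -5)) && store(mem, p, 9*g - 2)[p] + p <= 3*g - 10))
Answer: WP = (p == -7 ==> ((!(p > -5)) && store(mem, p, 9*g + 2*p + 6)[p] + p <= 3*g - 10)) && ((!(p == -7)) ==> ((!(p > -5)) && store(mem, p, 9*g - 2)[p] + p <= 3*g - 10))


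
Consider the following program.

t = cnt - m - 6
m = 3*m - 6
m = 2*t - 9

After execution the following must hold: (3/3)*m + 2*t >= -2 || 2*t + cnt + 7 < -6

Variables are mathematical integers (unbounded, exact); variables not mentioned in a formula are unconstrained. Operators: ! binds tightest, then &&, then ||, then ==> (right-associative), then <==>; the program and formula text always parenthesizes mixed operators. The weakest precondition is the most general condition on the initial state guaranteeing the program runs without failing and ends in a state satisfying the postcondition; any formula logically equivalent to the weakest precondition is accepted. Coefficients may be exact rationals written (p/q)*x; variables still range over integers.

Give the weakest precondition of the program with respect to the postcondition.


Working backward. After the program, the postcondition (3/3)*m + 2*t >= -2 || 2*t + cnt + 7 < -6 must hold; in canonical form it is m + 2*t >= -2 || cnt + 2*t < -13.
Before m := 2*t - 9: 4*t >= 7 || cnt + 2*t < -13
Before m := 3*m - 6: 4*t >= 7 || cnt + 2*t < -13
Before t := cnt - m - 6: 4*cnt >= 4*m + 31 || 3*cnt < 2*m - 1
Answer: WP = 4*cnt >= 4*m + 31 || 3*cnt < 2*m - 1


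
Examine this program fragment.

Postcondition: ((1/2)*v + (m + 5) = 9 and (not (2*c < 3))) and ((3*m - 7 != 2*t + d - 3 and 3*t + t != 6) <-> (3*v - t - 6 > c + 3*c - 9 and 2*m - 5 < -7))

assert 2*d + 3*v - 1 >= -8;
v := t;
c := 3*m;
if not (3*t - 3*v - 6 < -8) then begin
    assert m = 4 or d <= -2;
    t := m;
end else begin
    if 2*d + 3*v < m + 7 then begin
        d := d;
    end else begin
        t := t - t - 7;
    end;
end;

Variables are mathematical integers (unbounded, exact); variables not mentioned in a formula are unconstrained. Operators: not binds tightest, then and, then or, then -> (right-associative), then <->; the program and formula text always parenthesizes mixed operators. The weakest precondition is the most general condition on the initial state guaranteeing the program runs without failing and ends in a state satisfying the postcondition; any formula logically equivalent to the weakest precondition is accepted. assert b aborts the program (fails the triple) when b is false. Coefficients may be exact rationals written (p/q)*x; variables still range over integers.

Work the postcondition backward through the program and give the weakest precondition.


Working backward. After the program, the postcondition ((1/2)*v + (m + 5) = 9 and (not (2*c < 3))) and ((3*m - 7 != 2*t + d - 3 and 3*t + t != 6) <-> (3*v - t - 6 > c + 3*c - 9 and 2*m - 5 < -7)) must hold; in canonical form it is m + (1/2)*v = 4 and (not (2*c < 3)) and ((3*m != d + 2*t + 4 and 4*t != 6) <-> (3*v > 4*c + t - 3 and 2*m < -2)).
Then branch requires (m = 4 or d <= -2) and m + (1/2)*v = 4 and (not (2*c < 3)) and ((m != d + 4 and 4*m != 6) <-> (3*v > 4*c + m - 3 and 2*m < -2)); else branch requires (2*d + 3*v < m + 7 -> (m + (1/2)*v = 4 and (not (2*c < 3)) and ((3*m != d + 2*t + 4 and 4*t != 6) <-> (3*v > 4*c + t - 3 and 2*m < -2)))) and ((not (2*d + 3*v < m + 7)) -> (m + (1/2)*v = 4 and (not (2*c < 3)) and (3*m != d - 10 <-> (3*v > 4*c - 10 and 2*m < -2)))).
Before the if: ((not (3*t < 3*v - 2)) -> ((m = 4 or d <= -2) and m + (1/2)*v = 4 and (not (2*c < 3)) and ((m != d + 4 and 4*m != 6) <-> (3*v > 4*c + m - 3 and 2*m < -2)))) and (3*t < 3*v - 2 -> ((2*d + 3*v < m + 7 -> (m + (1/2)*v = 4 and (not (2*c < 3)) and ((3*m != d + 2*t + 4 and 4*t != 6) <-> (3*v > 4*c + t - 3 and 2*m < -2)))) and ((not (2*d + 3*v < m + 7)) -> (m + (1/2)*v = 4 and (not (2*c < 3)) and (3*m != d - 10 <-> (3*v > 4*c - 10 and 2*m < -2))))))
Before c := 3*m: ((not (3*t < 3*v - 2)) -> ((m = 4 or d <= -2) and m + (1/2)*v = 4 and (not (6*m < 3)) and ((m != d + 4 and 4*m != 6) <-> (3*v > 13*m - 3 and 2*m < -2)))) and (3*t < 3*v - 2 -> ((2*d + 3*v < m + 7 -> (m + (1/2)*v = 4 and (not (6*m < 3)) and ((3*m != d + 2*t + 4 and 4*t != 6) <-> (3*v > 12*m + t - 3 and 2*m < -2)))) and ((not (2*d + 3*v < m + 7)) -> (m + (1/2)*v = 4 and (not (6*m < 3)) and (3*m != d - 10 <-> (3*v > 12*m - 10 and 2*m < -2))))))
Before v := t: (m = 4 or d <= -2) and m + (1/2)*t = 4 and (not (6*m < 3)) and ((m != d + 4 and 4*m != 6) <-> (3*t > 13*m - 3 and 2*m < -2))
Before assert 2*d + 3*v - 1 >= -8: 2*d + 3*v >= -7 and (m = 4 or d <= -2) and m + (1/2)*t = 4 and (not (6*m < 3)) and ((m != d + 4 and 4*m != 6) <-> (3*t > 13*m - 3 and 2*m < -2))
Answer: WP = 2*d + 3*v >= -7 and (m = 4 or d <= -2) and m + (1/2)*t = 4 and (not (6*m < 3)) and ((m != d + 4 and 4*m != 6) <-> (3*t > 13*m - 3 and 2*m < -2))


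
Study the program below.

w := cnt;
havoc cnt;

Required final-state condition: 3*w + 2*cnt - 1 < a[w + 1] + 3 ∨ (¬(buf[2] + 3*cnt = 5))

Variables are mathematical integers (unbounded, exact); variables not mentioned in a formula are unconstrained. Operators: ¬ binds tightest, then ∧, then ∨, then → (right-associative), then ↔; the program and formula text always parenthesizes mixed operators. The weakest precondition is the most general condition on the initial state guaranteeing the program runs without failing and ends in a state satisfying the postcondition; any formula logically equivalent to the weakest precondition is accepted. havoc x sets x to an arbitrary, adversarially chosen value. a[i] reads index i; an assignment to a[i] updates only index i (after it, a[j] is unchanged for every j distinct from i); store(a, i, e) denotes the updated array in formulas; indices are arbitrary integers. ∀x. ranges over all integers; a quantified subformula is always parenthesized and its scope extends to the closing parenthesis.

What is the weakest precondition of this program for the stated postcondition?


Working backward. After the program, the postcondition 3*w + 2*cnt - 1 < a[w + 1] + 3 ∨ (¬(buf[2] + 3*cnt = 5)) must hold; in canonical form it is 2*cnt + 3*w < a[w + 1] + 4 ∨ (¬(buf[2] + 3*cnt = 5)).
Before havoc cnt: ∀cnt_1. (2*cnt_1 + 3*w < a[w + 1] + 4 ∨ (¬(buf[2] + 3*cnt_1 = 5)))
Before w := cnt: ∀cnt_1. (3*cnt + 2*cnt_1 < a[cnt + 1] + 4 ∨ (¬(buf[2] + 3*cnt_1 = 5)))
Answer: WP = ∀cnt_1. (3*cnt + 2*cnt_1 < a[cnt + 1] + 4 ∨ (¬(buf[2] + 3*cnt_1 = 5)))


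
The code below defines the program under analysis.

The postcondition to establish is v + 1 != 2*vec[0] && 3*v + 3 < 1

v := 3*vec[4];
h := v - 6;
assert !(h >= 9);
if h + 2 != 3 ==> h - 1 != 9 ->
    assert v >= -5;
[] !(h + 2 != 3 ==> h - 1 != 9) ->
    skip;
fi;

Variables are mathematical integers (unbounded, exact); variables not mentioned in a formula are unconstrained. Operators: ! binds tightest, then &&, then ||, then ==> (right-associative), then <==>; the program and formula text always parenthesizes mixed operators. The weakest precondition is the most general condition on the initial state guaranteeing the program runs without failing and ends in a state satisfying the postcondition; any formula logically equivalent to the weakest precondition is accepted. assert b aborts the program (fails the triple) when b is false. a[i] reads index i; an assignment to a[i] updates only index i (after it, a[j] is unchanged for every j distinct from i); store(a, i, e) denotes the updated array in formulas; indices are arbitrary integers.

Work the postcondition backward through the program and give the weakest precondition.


Working backward. After the program, the postcondition v + 1 != 2*vec[0] && 3*v + 3 < 1 must hold; in canonical form it is v != 2*vec[0] - 1 && 3*v < -2.
Then branch requires v >= -5 && v != 2*vec[0] - 1 && 3*v < -2; else branch requires v != 2*vec[0] - 1 && 3*v < -2.
Before the if: ((h != 1 ==> h != 10) ==> (v >= -5 && v != 2*vec[0] - 1 && 3*v < -2)) && ((!(h != 1 ==> h != 10)) ==> (v != 2*vec[0] - 1 && 3*v < -2))
Before assert !(h >= 9): (!(h >= 9)) && ((h != 1 ==> h != 10) ==> (v >= -5 && v != 2*vec[0] - 1 && 3*v < -2)) && ((!(h != 1 ==> h != 10)) ==> (v != 2*vec[0] - 1 && 3*v < -2))
Before h := v - 6: (!(v >= 15)) && ((v != 7 ==> v != 16) ==> (v >= -5 && v != 2*vec[0] - 1 && 3*v < -2)) && ((!(v != 7 ==> v != 16)) ==> (v != 2*vec[0] - 1 && 3*v < -2))
Before v := 3*vec[4]: (!(3*vec[4] >= 15)) && ((3*vec[4] != 7 ==> 3*vec[4] != 16) ==> (3*vec[4] >= -5 && 3*vec[4] != 2*vec[0] - 1 && 9*vec[4] < -2)) && ((!(3*vec[4] != 7 ==> 3*vec[4] != 16)) ==> (3*vec[4] != 2*vec[0] - 1 && 9*vec[4] < -2))
Answer: WP = (!(3*vec[4] >= 15)) && ((3*vec[4] != 7 ==> 3*vec[4] != 16) ==> (3*vec[4] >= -5 && 3*vec[4] != 2*vec[0] - 1 && 9*vec[4] < -2)) && ((!(3*vec[4] != 7 ==> 3*vec[4] != 16)) ==> (3*vec[4] != 2*vec[0] - 1 && 9*vec[4] < -2))


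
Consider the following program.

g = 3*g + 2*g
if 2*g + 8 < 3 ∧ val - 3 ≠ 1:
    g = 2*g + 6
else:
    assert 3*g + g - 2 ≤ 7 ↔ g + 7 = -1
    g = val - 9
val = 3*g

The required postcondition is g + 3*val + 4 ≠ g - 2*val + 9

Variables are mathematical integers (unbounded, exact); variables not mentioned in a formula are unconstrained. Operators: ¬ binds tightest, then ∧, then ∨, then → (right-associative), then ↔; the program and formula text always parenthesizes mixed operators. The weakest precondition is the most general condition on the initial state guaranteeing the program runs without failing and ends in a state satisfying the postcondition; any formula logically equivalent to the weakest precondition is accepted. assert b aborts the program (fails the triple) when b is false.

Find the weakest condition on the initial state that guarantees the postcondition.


Working backward. After the program, the postcondition g + 3*val + 4 ≠ g - 2*val + 9 must hold; in canonical form it is 5*val ≠ 5.
Before val := 3*g: 15*g ≠ 5
Then branch requires 30*g ≠ -85; else branch requires (4*g ≤ 9 ↔ g = -8) ∧ 15*val ≠ 140.
Before the if: ((2*g < -5 ∧ val ≠ 4) → 30*g ≠ -85) ∧ ((¬(2*g < -5 ∧ val ≠ 4)) → ((4*g ≤ 9 ↔ g = -8) ∧ 15*val ≠ 140))
Before g := 3*g + 2*g: ((10*g < -5 ∧ val ≠ 4) → 150*g ≠ -85) ∧ ((¬(10*g < -5 ∧ val ≠ 4)) → ((20*g ≤ 9 ↔ 5*g = -8) ∧ 15*val ≠ 140))
Answer: WP = ((10*g < -5 ∧ val ≠ 4) → 150*g ≠ -85) ∧ ((¬(10*g < -5 ∧ val ≠ 4)) → ((20*g ≤ 9 ↔ 5*g = -8) ∧ 15*val ≠ 140))


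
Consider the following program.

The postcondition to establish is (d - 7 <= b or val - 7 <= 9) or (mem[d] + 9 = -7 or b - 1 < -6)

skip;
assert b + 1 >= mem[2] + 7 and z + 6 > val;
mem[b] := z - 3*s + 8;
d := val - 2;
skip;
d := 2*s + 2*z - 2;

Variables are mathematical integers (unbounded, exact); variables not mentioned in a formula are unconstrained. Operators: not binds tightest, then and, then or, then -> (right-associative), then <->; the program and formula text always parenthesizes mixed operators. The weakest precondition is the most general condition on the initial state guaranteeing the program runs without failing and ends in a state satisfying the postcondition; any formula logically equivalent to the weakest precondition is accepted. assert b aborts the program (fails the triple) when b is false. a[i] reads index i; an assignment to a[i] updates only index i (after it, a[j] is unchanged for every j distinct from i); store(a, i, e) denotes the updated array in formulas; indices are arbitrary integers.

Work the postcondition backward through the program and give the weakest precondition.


Working backward. After the program, the postcondition (d - 7 <= b or val - 7 <= 9) or (mem[d] + 9 = -7 or b - 1 < -6) must hold; in canonical form it is d <= b + 7 or val <= 16 or mem[d] = -16 or b < -5.
Before d := 2*s + 2*z - 2: 2*s + 2*z <= b + 9 or val <= 16 or mem[2*s + 2*z - 2] = -16 or b < -5
Before skip: 2*s + 2*z <= b + 9 or val <= 16 or mem[2*s + 2*z - 2] = -16 or b < -5
Before d := val - 2: 2*s + 2*z <= b + 9 or val <= 16 or mem[2*s + 2*z - 2] = -16 or b < -5
Before mem[b] := z - 3*s + 8: 2*s + 2*z <= b + 9 or val <= 16 or store(mem, b, -3*s + z + 8)[2*s + 2*z - 2] = -16 or b < -5
Before assert b + 1 >= mem[2] + 7 and z + 6 > val: b >= mem[2] + 6 and z > val - 6 and (2*s + 2*z <= b + 9 or val <= 16 or store(mem, b, -3*s + z + 8)[2*s + 2*z - 2] = -16 or b < -5)
Before skip: b >= mem[2] + 6 and z > val - 6 and (2*s + 2*z <= b + 9 or val <= 16 or store(mem, b, -3*s + z + 8)[2*s + 2*z - 2] = -16 or b < -5)
Answer: WP = b >= mem[2] + 6 and z > val - 6 and (2*s + 2*z <= b + 9 or val <= 16 or store(mem, b, -3*s + z + 8)[2*s + 2*z - 2] = -16 or b < -5)


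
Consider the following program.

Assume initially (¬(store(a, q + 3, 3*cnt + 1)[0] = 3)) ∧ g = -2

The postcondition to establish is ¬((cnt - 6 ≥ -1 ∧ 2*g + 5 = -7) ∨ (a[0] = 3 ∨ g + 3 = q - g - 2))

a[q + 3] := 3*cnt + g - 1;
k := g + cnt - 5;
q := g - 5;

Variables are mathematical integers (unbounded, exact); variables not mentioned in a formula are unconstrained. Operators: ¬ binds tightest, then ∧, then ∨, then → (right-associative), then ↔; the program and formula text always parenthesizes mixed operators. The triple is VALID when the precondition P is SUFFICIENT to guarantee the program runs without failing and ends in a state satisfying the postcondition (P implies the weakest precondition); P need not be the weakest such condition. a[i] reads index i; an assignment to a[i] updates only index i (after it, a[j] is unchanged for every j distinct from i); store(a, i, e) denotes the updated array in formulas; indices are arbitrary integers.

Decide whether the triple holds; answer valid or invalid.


Working backward. After the program, the postcondition ¬((cnt - 6 ≥ -1 ∧ 2*g + 5 = -7) ∨ (a[0] = 3 ∨ g + 3 = q - g - 2)) must hold; in canonical form it is ¬((cnt ≥ 5 ∧ 2*g = -12) ∨ a[0] = 3 ∨ 2*g = q - 5).
Before q := g - 5: ¬((cnt ≥ 5 ∧ 2*g = -12) ∨ a[0] = 3 ∨ g = -10)
Before k := g + cnt - 5: ¬((cnt ≥ 5 ∧ 2*g = -12) ∨ a[0] = 3 ∨ g = -10)
Before a[q + 3] := 3*cnt + g - 1: ¬((cnt ≥ 5 ∧ 2*g = -12) ∨ store(a, q + 3, 3*cnt + g - 1)[0] = 3 ∨ g = -10)
The weakest precondition is ¬((cnt ≥ 5 ∧ 2*g = -12) ∨ store(a, q + 3, 3*cnt + g - 1)[0] = 3 ∨ g = -10).
Check whether (¬(store(a, q + 3, 3*cnt + 1)[0] = 3)) ∧ g = -2 implies it.
Countermodel: at the initial state a = {[0] = 4, elsewhere 4}, cnt = 2, g = -2, q = -3, the precondition holds but the weakest precondition fails.
Answer: invalid


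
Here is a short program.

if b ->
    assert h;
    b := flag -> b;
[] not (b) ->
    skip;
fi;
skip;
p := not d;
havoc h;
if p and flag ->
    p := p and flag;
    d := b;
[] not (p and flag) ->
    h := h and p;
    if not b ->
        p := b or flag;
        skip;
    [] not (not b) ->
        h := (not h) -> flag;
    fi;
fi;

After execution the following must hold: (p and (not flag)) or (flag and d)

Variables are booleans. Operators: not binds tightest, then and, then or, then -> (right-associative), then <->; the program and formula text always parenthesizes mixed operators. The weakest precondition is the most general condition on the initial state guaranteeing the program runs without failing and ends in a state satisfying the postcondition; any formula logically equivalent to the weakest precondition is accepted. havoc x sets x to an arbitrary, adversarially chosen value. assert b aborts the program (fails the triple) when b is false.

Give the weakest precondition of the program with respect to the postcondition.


Working backward. After the program, (p and (not flag)) or (flag and d) must hold.
Then branch requires flag and b; else branch requires ((not b) -> (((b or flag) and (not flag)) or (flag and d))) and (b -> ((p and (not flag)) or (flag and d))).
Before the if: ((p and flag) -> (flag and b)) and ((not (p and flag)) -> (((not b) -> (((b or flag) and (not flag)) or (flag and d))) and (b -> ((p and (not flag)) or (flag and d)))))
Before havoc h: ((p and flag) -> (flag and b)) and ((not (p and flag)) -> (((not b) -> (((b or flag) and (not flag)) or (flag and d))) and (b -> ((p and (not flag)) or (flag and d)))))
Before p := not d: (((not d) and flag) -> (flag and b)) and ((not ((not d) and flag)) -> (((not b) -> (((b or flag) and (not flag)) or (flag and d))) and (b -> (((not d) and (not flag)) or (flag and d)))))
Before skip: (((not d) and flag) -> (flag and b)) and ((not ((not d) and flag)) -> (((not b) -> (((b or flag) and (not flag)) or (flag and d))) and (b -> (((not d) and (not flag)) or (flag and d)))))
Then branch requires h and (((not d) and flag) -> (flag and (flag -> b))) and ((not ((not d) and flag)) -> (((not (flag -> b)) -> ((((flag -> b) or flag) and (not flag)) or (flag and d))) and ((flag -> b) -> (((not d) and (not flag)) or (flag and d))))); else branch requires (((not d) and flag) -> (flag and b)) and ((not ((not d) and flag)) -> (((not b) -> (((b or flag) and (not flag)) or (flag and d))) and (b -> (((not d) and (not flag)) or (flag and d))))).
Before the if: (b -> (h and (((not d) and flag) -> (flag and (flag -> b))) and ((not ((not d) and flag)) -> (((not (flag -> b)) -> ((((flag -> b) or flag) and (not flag)) or (flag and d))) and ((flag -> b) -> (((not d) and (not flag)) or (flag and d))))))) and ((not b) -> ((((not d) and flag) -> (flag and b)) and ((not ((not d) and flag)) -> (((not b) -> (((b or flag) and (not flag)) or (flag and d))) and (b -> (((not d) and (not flag)) or (flag and d)))))))
Answer: WP = (b -> (h and (((not d) and flag) -> (flag and (flag -> b))) and ((not ((not d) and flag)) -> (((not (flag -> b)) -> ((((flag -> b) or flag) and (not flag)) or (flag and d))) and ((flag -> b) -> (((not d) and (not flag)) or (flag and d))))))) and ((not b) -> ((((not d) and flag) -> (flag and b)) and ((not ((not d) and flag)) -> (((not b) -> (((b or flag) and (not flag)) or (flag and d))) and (b -> (((not d) and (not flag)) or (flag and d)))))))


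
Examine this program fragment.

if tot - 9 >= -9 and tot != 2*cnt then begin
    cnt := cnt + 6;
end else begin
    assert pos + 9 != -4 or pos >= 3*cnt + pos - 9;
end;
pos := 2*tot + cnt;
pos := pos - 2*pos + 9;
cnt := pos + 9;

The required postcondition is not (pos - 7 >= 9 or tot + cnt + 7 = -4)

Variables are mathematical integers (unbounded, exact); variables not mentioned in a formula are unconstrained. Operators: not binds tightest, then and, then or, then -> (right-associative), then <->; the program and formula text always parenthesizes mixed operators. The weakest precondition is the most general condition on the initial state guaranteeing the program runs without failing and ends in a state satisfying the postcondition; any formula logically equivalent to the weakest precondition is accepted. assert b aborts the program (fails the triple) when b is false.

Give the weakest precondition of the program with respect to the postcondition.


Working backward. After the program, the postcondition not (pos - 7 >= 9 or tot + cnt + 7 = -4) must hold; in canonical form it is not (pos >= 16 or cnt + tot = -11).
Before cnt := pos + 9: not (pos >= 16 or pos + tot = -20)
Before pos := pos - 2*pos + 9: not (pos <= -7 or tot = pos - 29)
Before pos := 2*tot + cnt: not (cnt + 2*tot <= -7 or cnt + tot = 29)
Then branch requires not (cnt + 2*tot <= -13 or cnt + tot = 23); else branch requires (pos != -13 or 3*cnt <= 9) and (not (cnt + 2*tot <= -7 or cnt + tot = 29)).
Before the if: ((tot >= 0 and tot != 2*cnt) -> (not (cnt + 2*tot <= -13 or cnt + tot = 23))) and ((not (tot >= 0 and tot != 2*cnt)) -> ((pos != -13 or 3*cnt <= 9) and (not (cnt + 2*tot <= -7 or cnt + tot = 29))))
Answer: WP = ((tot >= 0 and tot != 2*cnt) -> (not (cnt + 2*tot <= -13 or cnt + tot = 23))) and ((not (tot >= 0 and tot != 2*cnt)) -> ((pos != -13 or 3*cnt <= 9) and (not (cnt + 2*tot <= -7 or cnt + tot = 29))))
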